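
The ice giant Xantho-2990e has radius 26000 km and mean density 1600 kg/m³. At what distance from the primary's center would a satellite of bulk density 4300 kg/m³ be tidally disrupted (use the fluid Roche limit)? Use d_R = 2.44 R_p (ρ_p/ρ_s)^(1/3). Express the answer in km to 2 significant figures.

d_R = 2.44 × 26000 km × (1600/4300)^(1/3)
    = 46000 km

46000 km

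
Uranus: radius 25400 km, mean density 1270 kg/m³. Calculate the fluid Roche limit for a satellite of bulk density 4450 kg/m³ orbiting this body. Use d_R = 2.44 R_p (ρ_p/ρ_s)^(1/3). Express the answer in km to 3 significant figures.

40800 km

d_R = 2.44 × 25400 km × (1270/4450)^(1/3)
    = 40800 km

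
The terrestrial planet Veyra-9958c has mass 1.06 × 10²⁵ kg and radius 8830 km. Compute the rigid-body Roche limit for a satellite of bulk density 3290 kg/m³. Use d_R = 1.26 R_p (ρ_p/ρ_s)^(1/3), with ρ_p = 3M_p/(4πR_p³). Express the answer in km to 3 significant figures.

ρ_p = 3M_p/(4πR_p³) = 3 × (1.06 × 10²⁵) / (4π × (8.83 × 10⁶ m)³) = 3680 kg/m³
d_R = 1.26 × 8830 km × (3680/3290)^(1/3)
    = 11500 km

11500 km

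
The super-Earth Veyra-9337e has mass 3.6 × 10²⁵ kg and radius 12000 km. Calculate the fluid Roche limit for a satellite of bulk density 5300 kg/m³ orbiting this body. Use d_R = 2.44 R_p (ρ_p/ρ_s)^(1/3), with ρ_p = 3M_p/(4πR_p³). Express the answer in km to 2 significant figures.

29000 km

ρ_p = 3M_p/(4πR_p³) = 3 × (3.6 × 10²⁵) / (4π × (1.2 × 10⁷ m)³) = 5000 kg/m³
d_R = 2.44 × 12000 km × (5000/5300)^(1/3)
    = 29000 km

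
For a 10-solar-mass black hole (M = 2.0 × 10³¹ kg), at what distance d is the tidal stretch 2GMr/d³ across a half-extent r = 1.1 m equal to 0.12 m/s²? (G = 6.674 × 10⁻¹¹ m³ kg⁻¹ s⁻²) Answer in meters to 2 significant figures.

2GMr/d³ = a_tidal  ⇒  d = (2GMr / a_tidal)^(1/3)
d = (2 × 6.674×10⁻¹¹ × (2.0 × 10³¹) × (1.1) / (0.12))^(1/3)
  = 2.9 × 10⁷ m

2.9 × 10⁷ m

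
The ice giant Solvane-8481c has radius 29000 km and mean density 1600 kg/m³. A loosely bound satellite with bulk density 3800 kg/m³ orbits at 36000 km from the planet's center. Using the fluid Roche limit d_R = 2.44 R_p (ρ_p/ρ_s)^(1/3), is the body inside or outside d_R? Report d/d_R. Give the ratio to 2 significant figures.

d_R = 2.44 × (29000 km) × (1600/3800)^(1/3) = 53040 km
d/d_R = (36000) / (53040) = 0.68
Since d/d_R < 1, the body is inside the Roche limit.

inside; d/d_R ≈ 0.68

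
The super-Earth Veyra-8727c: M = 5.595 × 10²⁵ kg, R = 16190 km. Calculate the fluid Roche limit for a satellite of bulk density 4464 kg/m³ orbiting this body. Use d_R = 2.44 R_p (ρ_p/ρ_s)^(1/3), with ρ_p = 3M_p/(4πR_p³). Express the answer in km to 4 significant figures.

35160 km

ρ_p = 3M_p/(4πR_p³) = 3 × (5.595 × 10²⁵) / (4π × (1.619 × 10⁷ m)³) = 3148 kg/m³
d_R = 2.44 × 16190 km × (3148/4464)^(1/3)
    = 35160 km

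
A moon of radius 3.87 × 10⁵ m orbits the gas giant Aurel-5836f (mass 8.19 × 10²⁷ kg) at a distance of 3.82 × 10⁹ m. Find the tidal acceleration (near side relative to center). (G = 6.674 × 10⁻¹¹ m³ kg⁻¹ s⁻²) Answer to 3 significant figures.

7.59 × 10⁻⁶ m/s²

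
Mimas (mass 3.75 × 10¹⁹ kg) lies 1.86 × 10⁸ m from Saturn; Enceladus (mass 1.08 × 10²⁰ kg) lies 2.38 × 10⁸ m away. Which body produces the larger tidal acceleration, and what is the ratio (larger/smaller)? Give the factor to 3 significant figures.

The tide-raising term goes as M/d³ (the gradient of a 1/d² field).
Mimas: (3.75 × 10¹⁹) / (1.86 × 10⁸)³ = 5.828 × 10⁻⁶
Enceladus: (1.08 × 10²⁰) / (2.38 × 10⁸)³ = 8.011 × 10⁻⁶
Ratio (larger/smaller) = 1.37

Enceladus, by a factor of ≈ 1.37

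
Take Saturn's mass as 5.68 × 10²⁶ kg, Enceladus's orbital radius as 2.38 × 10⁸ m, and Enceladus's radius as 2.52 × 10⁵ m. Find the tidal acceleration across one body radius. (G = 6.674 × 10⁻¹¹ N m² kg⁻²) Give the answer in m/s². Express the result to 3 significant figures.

Δa = 2GMr/d³
   = 2 × (6.674 × 10⁻¹¹) × (5.68 × 10²⁶) × (2.52 × 10⁵) / (2.38 × 10⁸)³
   = 1.42 × 10⁻³ m/s²

1.42 × 10⁻³ m/s²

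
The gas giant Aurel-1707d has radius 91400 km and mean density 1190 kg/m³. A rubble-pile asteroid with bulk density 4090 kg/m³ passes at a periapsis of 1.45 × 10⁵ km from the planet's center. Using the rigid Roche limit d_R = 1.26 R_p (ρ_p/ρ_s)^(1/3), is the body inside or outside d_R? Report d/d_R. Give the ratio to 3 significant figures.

d_R = 1.26 × (91400 km) × (1190/4090)^(1/3) = 76310 km
d/d_R = (1.45 × 10⁵) / (76310) = 1.90
Since d/d_R > 1, the body is outside the Roche limit.

outside; d/d_R ≈ 1.90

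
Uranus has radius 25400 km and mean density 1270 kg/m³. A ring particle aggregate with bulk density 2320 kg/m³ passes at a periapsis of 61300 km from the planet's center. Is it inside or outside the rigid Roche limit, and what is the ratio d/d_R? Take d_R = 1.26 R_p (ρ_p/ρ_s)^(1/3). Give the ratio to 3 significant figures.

d_R = 1.26 × (25400 km) × (1270/2320)^(1/3) = 26180 km
d/d_R = (61300) / (26180) = 2.34
Since d/d_R > 1, the body is outside the Roche limit.

outside; d/d_R ≈ 2.34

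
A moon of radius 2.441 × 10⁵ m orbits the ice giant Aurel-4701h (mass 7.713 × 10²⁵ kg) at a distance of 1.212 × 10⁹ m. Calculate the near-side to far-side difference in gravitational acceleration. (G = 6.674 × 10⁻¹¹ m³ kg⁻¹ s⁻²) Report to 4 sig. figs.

Differencing GM/(d−r)² and GM/(d+r)² to first order in r/d gives 4GMr/d³.
Δg = 4GMr/d³
   = 4 × (6.674 × 10⁻¹¹) × (7.713 × 10²⁵) × (2.441 × 10⁵) / (1.212 × 10⁹)³
   = 2.823 × 10⁻⁶ m/s²

2.823 × 10⁻⁶ m/s²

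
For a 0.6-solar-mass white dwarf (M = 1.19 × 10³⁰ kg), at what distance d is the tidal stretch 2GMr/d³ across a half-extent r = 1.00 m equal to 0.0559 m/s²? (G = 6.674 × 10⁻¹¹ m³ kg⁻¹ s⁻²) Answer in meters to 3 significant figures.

2GMr/d³ = a_tidal  ⇒  d = (2GMr / a_tidal)^(1/3)
d = (2 × 6.674×10⁻¹¹ × (1.19 × 10³⁰) × (1.00) / (0.0559))^(1/3)
  = 1.42 × 10⁷ m

1.42 × 10⁷ m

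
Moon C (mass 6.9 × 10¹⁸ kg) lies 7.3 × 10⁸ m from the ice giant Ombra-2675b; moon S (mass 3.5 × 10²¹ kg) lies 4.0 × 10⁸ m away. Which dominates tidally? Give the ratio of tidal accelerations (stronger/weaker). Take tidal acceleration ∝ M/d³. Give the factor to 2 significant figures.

Moon S, by a factor of ≈ 3100

Tidal stretch scales as M/d³; compute that for each body.
Moon C: (6.9 × 10¹⁸) / (7.3 × 10⁸)³ = 1.774 × 10⁻⁸
Moon S: (3.5 × 10²¹) / (4.0 × 10⁸)³ = 5.469 × 10⁻⁵
Ratio (larger/smaller) = 3100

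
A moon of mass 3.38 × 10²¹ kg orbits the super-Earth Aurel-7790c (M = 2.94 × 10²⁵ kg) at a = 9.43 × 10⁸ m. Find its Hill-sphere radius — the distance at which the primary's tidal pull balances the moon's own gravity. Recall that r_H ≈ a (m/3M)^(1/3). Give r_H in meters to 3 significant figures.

r_H ≈ a (m/3M)^(1/3)
    = (9.43 × 10⁸) × (3.38 × 10²¹ / (3 × 2.94 × 10²⁵))^(1/3)
    = 3.18 × 10⁷ m

3.18 × 10⁷ m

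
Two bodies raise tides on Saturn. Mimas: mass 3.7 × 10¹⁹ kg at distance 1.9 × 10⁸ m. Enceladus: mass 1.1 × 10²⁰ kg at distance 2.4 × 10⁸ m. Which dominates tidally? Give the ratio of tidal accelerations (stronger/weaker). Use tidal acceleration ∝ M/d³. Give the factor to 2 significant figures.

Enceladus, by a factor of ≈ 1.5

Tidal stretch scales as M/d³; compute that for each body.
Mimas: (3.7 × 10¹⁹) / (1.9 × 10⁸)³ = 5.394 × 10⁻⁶
Enceladus: (1.1 × 10²⁰) / (2.4 × 10⁸)³ = 7.957 × 10⁻⁶
Ratio (larger/smaller) = 1.5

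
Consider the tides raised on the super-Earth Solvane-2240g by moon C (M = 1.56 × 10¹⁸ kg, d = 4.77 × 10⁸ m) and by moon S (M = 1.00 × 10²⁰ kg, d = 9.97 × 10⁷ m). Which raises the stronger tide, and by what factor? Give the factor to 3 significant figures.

Moon S, by a factor of ≈ 7020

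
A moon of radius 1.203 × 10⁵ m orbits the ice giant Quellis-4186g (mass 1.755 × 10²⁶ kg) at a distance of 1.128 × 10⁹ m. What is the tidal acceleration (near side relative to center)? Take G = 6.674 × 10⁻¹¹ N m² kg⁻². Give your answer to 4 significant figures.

Δg = 2GMr/d³
   = 2 × (6.674 × 10⁻¹¹) × (1.755 × 10²⁶) × (1.203 × 10⁵) / (1.128 × 10⁹)³
   = 1.964 × 10⁻⁶ m/s²

1.964 × 10⁻⁶ m/s²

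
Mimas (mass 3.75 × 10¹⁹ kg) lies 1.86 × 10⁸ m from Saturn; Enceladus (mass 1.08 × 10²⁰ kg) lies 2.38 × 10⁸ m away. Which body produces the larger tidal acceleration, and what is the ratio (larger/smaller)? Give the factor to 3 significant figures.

Enceladus, by a factor of ≈ 1.37

The tide-raising term goes as M/d³ (the gradient of a 1/d² field).
Mimas: (3.75 × 10¹⁹) / (1.86 × 10⁸)³ = 5.828 × 10⁻⁶
Enceladus: (1.08 × 10²⁰) / (2.38 × 10⁸)³ = 8.011 × 10⁻⁶
Ratio (larger/smaller) = 1.37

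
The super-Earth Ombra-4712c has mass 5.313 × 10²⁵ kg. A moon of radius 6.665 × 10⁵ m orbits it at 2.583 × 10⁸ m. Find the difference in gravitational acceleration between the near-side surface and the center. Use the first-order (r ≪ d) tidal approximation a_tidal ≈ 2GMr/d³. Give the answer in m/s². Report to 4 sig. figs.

Since r ≪ d, expand the inverse-square field across one radius to get the leading 2GMr/d³ term.
Δg = 2GMr/d³
   = 2 × (6.674 × 10⁻¹¹) × (5.313 × 10²⁵) × (6.665 × 10⁵) / (2.583 × 10⁸)³
   = 2.743 × 10⁻⁴ m/s²

2.743 × 10⁻⁴ m/s²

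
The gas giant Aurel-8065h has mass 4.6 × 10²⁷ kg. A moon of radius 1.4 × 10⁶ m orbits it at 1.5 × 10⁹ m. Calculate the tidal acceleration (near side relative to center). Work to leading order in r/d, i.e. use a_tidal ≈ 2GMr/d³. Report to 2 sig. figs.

2.5 × 10⁻⁴ m/s²

Δa = 2GMr/d³
   = 2 × (6.674 × 10⁻¹¹) × (4.6 × 10²⁷) × (1.4 × 10⁶) / (1.5 × 10⁹)³
   = 2.5 × 10⁻⁴ m/s²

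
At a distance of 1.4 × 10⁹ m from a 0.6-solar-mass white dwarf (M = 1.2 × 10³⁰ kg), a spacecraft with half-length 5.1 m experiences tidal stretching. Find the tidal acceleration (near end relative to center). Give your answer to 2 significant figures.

3.0 × 10⁻⁷ m/s²

a_tidal = 2GMr/d³
        = 2 × (6.674 × 10⁻¹¹) × (1.2 × 10³⁰) × (5.1) / (1.4 × 10⁹)³
        = 3.0 × 10⁻⁷ m/s²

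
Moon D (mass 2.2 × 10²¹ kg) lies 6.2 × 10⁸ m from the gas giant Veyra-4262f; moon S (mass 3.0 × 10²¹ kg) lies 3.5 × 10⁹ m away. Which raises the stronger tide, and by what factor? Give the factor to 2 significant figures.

Moon D, by a factor of ≈ 130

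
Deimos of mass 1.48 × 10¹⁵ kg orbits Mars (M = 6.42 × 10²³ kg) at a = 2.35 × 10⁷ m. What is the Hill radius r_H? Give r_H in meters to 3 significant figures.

r_H ≈ a (m/3M)^(1/3)
    = (2.35 × 10⁷) × (1.48 × 10¹⁵ / (3 × 6.42 × 10²³))^(1/3)
    = 2.15 × 10⁴ m

2.15 × 10⁴ m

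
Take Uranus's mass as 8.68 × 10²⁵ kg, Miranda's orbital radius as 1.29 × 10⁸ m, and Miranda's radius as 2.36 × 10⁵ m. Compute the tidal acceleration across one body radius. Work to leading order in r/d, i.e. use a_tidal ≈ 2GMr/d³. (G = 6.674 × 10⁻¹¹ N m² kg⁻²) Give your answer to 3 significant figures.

Since r ≪ d, expand the inverse-square field across one radius to get the leading 2GMr/d³ term.
Δg = 2GMr/d³
   = 2 × (6.674 × 10⁻¹¹) × (8.68 × 10²⁵) × (2.36 × 10⁵) / (1.29 × 10⁸)³
   = 1.27 × 10⁻³ m/s²

1.27 × 10⁻³ m/s²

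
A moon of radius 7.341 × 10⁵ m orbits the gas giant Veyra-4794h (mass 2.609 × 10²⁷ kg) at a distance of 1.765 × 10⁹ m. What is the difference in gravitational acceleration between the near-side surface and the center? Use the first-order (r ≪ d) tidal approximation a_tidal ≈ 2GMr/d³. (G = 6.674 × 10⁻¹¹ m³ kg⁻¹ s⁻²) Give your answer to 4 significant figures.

a_tidal = 2GMr/d³
        = 2 × (6.674 × 10⁻¹¹) × (2.609 × 10²⁷) × (7.341 × 10⁵) / (1.765 × 10⁹)³
        = 4.650 × 10⁻⁵ m/s²

4.650 × 10⁻⁵ m/s²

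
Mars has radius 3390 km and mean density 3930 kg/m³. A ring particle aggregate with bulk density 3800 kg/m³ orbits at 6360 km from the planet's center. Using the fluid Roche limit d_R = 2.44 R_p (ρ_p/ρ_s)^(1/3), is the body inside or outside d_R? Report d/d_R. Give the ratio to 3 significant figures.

inside; d/d_R ≈ 0.760

d_R = 2.44 × (3390 km) × (3930/3800)^(1/3) = 8365 km
d/d_R = (6360) / (8365) = 0.760
Since d/d_R < 1, the body is inside the Roche limit.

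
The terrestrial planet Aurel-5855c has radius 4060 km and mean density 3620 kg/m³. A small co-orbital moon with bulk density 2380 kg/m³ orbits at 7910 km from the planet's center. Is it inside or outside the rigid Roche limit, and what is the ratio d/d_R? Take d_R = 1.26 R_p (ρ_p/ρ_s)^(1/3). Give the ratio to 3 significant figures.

d_R = 1.26 × (4060 km) × (3620/2380)^(1/3) = 5883 km
d/d_R = (7910) / (5883) = 1.34
Since d/d_R > 1, the body is outside the Roche limit.

outside; d/d_R ≈ 1.34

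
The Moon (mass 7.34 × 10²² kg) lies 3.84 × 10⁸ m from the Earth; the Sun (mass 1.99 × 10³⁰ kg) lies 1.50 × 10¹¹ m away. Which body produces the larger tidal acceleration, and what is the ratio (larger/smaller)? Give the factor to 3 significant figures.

The Moon, by a factor of ≈ 2.20

The tide-raising term goes as M/d³ (the gradient of a 1/d² field).
The Moon: (7.34 × 10²²) / (3.84 × 10⁸)³ = 1.296 × 10⁻³
The Sun: (1.99 × 10³⁰) / (1.50 × 10¹¹)³ = 5.896 × 10⁻⁴
Ratio (larger/smaller) = 2.20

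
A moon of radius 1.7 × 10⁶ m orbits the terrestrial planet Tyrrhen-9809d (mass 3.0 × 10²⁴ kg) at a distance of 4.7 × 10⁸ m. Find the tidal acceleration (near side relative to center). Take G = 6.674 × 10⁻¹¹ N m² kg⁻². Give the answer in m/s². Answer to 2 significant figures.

6.6 × 10⁻⁶ m/s²

Δa = 2GMr/d³
   = 2 × (6.674 × 10⁻¹¹) × (3.0 × 10²⁴) × (1.7 × 10⁶) / (4.7 × 10⁸)³
   = 6.6 × 10⁻⁶ m/s²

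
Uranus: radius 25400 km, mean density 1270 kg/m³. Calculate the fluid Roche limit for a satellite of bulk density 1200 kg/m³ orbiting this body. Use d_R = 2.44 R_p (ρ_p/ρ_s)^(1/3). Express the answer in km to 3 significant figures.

63200 km

d_R = 2.44 × 25400 km × (1270/1200)^(1/3)
    = 63200 km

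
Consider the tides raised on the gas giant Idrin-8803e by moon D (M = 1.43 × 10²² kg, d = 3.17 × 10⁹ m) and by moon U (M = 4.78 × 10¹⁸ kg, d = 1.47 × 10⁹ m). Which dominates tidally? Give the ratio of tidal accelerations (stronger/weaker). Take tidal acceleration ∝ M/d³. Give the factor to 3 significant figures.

Moon D, by a factor of ≈ 298

Tidal stretch scales as M/d³; compute that for each body.
Moon D: (1.43 × 10²²) / (3.17 × 10⁹)³ = 4.489 × 10⁻⁷
Moon U: (4.78 × 10¹⁸) / (1.47 × 10⁹)³ = 1.505 × 10⁻⁹
Ratio (larger/smaller) = 298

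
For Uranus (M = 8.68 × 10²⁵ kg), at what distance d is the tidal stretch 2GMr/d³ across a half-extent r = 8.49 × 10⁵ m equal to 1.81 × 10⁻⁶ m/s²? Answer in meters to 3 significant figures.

2GMr/d³ = a_tidal  ⇒  d = (2GMr / a_tidal)^(1/3)
d = (2 × 6.674×10⁻¹¹ × (8.68 × 10²⁵) × (8.49 × 10⁵) / (1.81 × 10⁻⁶))^(1/3)
  = 1.76 × 10⁹ m

1.76 × 10⁹ m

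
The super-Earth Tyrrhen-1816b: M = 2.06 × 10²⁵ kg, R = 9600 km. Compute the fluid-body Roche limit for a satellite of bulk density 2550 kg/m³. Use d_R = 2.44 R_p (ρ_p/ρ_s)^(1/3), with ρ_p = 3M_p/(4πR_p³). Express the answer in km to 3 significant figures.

30400 km

ρ_p = 3M_p/(4πR_p³) = 3 × (2.06 × 10²⁵) / (4π × (9.60 × 10⁶ m)³) = 5560 kg/m³
d_R = 2.44 × 9600 km × (5560/2550)^(1/3)
    = 30400 km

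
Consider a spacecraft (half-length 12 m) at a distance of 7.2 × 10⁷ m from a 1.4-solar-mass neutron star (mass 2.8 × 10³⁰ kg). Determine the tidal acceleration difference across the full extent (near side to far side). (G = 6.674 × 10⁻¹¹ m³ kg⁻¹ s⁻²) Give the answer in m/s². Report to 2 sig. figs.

2.4 × 10⁻² m/s²

Near-to-far spans 2r, so the tidal difference is twice the near-to-center value: 4GMr/d³.
Δg = 4GMr/d³
   = 4 × (6.674 × 10⁻¹¹) × (2.8 × 10³⁰) × (12) / (7.2 × 10⁷)³
   = 2.4 × 10⁻² m/s²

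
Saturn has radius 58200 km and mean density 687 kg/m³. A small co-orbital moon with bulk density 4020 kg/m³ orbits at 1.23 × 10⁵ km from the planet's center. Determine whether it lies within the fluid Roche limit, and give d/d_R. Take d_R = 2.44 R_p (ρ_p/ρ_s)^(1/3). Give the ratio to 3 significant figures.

outside; d/d_R ≈ 1.56

d_R = 2.44 × (58200 km) × (687/4020)^(1/3) = 78810 km
d/d_R = (1.23 × 10⁵) / (78810) = 1.56
Since d/d_R > 1, the body is outside the Roche limit.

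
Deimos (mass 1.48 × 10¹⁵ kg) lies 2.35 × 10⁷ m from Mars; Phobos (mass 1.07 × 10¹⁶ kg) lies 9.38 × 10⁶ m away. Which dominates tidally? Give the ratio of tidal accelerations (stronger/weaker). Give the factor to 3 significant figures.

Phobos, by a factor of ≈ 114

Tidal stretch scales as M/d³; compute that for each body.
Deimos: (1.48 × 10¹⁵) / (2.35 × 10⁷)³ = 1.140 × 10⁻⁷
Phobos: (1.07 × 10¹⁶) / (9.38 × 10⁶)³ = 1.297 × 10⁻⁵
Ratio (larger/smaller) = 114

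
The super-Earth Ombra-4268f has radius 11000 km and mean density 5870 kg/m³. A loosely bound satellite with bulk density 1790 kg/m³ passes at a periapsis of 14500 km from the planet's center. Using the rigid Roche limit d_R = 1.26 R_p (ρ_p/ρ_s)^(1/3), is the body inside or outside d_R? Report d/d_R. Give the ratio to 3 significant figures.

inside; d/d_R ≈ 0.704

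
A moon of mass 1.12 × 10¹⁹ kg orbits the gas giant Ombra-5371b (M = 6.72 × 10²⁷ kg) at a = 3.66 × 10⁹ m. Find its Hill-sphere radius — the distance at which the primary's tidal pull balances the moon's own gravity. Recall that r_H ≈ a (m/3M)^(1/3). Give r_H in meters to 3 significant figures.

r_H ≈ a (m/3M)^(1/3)
    = (3.66 × 10⁹) × (1.12 × 10¹⁹ / (3 × 6.72 × 10²⁷))^(1/3)
    = 3.01 × 10⁶ m

3.01 × 10⁶ m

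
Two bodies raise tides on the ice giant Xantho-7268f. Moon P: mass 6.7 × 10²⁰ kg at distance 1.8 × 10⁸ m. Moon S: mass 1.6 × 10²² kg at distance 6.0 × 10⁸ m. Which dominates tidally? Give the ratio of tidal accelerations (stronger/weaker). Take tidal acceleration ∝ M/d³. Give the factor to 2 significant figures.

Compare M/d³ for the two perturbers:
Moon P: (6.7 × 10²⁰) / (1.8 × 10⁸)³ = 1.149 × 10⁻⁴
Moon S: (1.6 × 10²²) / (6.0 × 10⁸)³ = 7.407 × 10⁻⁵
Ratio (larger/smaller) = 1.6

Moon P, by a factor of ≈ 1.6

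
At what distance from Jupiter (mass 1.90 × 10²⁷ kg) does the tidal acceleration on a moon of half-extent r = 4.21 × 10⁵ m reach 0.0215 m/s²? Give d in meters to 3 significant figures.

1.71 × 10⁸ m

2GMr/d³ = a_tidal  ⇒  d = (2GMr / a_tidal)^(1/3)
d = (2 × 6.674×10⁻¹¹ × (1.90 × 10²⁷) × (4.21 × 10⁵) / (0.0215))^(1/3)
  = 1.71 × 10⁸ m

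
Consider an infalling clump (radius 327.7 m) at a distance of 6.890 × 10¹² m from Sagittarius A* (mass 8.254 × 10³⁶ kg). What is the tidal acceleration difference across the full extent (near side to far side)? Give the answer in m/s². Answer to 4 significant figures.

Δa = 4GMr/d³
   = 4 × (6.674 × 10⁻¹¹) × (8.254 × 10³⁶) × (327.7) / (6.890 × 10¹²)³
   = 2.208 × 10⁻⁹ m/s²

2.208 × 10⁻⁹ m/s²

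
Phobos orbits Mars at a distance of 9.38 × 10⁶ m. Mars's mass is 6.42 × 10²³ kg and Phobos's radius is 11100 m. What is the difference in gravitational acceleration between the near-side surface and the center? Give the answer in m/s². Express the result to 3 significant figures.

1.15 × 10⁻³ m/s²

a_tidal = 2GMr/d³
        = 2 × (6.674 × 10⁻¹¹) × (6.42 × 10²³) × (11100) / (9.38 × 10⁶)³
        = 1.15 × 10⁻³ m/s²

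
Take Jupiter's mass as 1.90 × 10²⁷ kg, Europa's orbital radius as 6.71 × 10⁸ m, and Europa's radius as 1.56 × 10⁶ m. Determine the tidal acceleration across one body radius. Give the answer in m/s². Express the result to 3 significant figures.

Δg = 2GMr/d³
   = 2 × (6.674 × 10⁻¹¹) × (1.90 × 10²⁷) × (1.56 × 10⁶) / (6.71 × 10⁸)³
   = 1.31 × 10⁻³ m/s²

1.31 × 10⁻³ m/s²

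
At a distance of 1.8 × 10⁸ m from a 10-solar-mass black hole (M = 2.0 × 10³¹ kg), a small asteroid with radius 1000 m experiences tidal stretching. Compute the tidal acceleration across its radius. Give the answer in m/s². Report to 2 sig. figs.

Differencing GM/(d−r)² and GM/d² to first order in r/d gives 2GMr/d³.
Δa = 2GMr/d³
   = 2 × (6.674 × 10⁻¹¹) × (2.0 × 10³¹) × (1000) / (1.8 × 10⁸)³
   = 4.6 × 10⁻¹ m/s²

4.6 × 10⁻¹ m/s²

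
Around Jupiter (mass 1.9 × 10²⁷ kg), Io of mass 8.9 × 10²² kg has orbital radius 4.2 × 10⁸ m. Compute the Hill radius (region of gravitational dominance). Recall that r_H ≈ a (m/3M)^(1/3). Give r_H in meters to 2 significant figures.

1.0 × 10⁷ m

r_H ≈ a (m/3M)^(1/3)
    = (4.2 × 10⁸) × (8.9 × 10²² / (3 × 1.9 × 10²⁷))^(1/3)
    = 1.0 × 10⁷ m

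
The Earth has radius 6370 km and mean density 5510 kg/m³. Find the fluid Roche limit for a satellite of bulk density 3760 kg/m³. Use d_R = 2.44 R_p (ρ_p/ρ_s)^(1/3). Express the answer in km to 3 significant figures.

17700 km

d_R = 2.44 × 6370 km × (5510/3760)^(1/3)
    = 17700 km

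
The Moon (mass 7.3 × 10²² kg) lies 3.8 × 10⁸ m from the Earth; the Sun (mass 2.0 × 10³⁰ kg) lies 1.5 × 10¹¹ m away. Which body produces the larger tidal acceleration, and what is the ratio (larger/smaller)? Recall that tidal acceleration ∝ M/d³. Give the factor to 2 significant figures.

The Moon, by a factor of ≈ 2.2

Compare M/d³ for the two perturbers:
The Moon: (7.3 × 10²²) / (3.8 × 10⁸)³ = 1.330 × 10⁻³
The Sun: (2.0 × 10³⁰) / (1.5 × 10¹¹)³ = 5.926 × 10⁻⁴
Ratio (larger/smaller) = 2.2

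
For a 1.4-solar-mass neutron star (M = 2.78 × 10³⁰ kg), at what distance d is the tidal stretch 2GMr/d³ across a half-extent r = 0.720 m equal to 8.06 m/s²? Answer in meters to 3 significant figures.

3.21 × 10⁶ m

2GMr/d³ = a_tidal  ⇒  d = (2GMr / a_tidal)^(1/3)
d = (2 × 6.674×10⁻¹¹ × (2.78 × 10³⁰) × (0.720) / (8.06))^(1/3)
  = 3.21 × 10⁶ m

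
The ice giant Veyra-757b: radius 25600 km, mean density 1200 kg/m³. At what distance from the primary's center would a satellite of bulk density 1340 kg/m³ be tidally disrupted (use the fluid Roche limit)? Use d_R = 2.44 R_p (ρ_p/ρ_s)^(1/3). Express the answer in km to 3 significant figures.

d_R = 2.44 × 25600 km × (1200/1340)^(1/3)
    = 60200 km

60200 km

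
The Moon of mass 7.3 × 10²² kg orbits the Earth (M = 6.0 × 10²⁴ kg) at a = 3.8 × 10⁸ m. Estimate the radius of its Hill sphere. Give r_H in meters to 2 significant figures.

r_H ≈ a (m/3M)^(1/3)
    = (3.8 × 10⁸) × (7.3 × 10²² / (3 × 6.0 × 10²⁴))^(1/3)
    = 6.1 × 10⁷ m

6.1 × 10⁷ m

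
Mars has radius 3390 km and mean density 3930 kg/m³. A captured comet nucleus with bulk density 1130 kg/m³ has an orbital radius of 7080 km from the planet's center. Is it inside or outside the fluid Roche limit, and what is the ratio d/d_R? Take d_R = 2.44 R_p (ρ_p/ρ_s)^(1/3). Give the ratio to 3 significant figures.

d_R = 2.44 × (3390 km) × (3930/1130)^(1/3) = 12530 km
d/d_R = (7080) / (12530) = 0.565
Since d/d_R < 1, the body is inside the Roche limit.

inside; d/d_R ≈ 0.565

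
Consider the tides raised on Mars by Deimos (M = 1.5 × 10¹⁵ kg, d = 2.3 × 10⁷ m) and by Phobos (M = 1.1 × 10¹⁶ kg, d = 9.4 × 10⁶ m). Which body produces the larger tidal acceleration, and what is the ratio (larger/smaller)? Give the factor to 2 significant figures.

Phobos, by a factor of ≈ 110

Compare M/d³ for the two perturbers:
Deimos: (1.5 × 10¹⁵) / (2.3 × 10⁷)³ = 1.233 × 10⁻⁷
Phobos: (1.1 × 10¹⁶) / (9.4 × 10⁶)³ = 1.324 × 10⁻⁵
Ratio (larger/smaller) = 110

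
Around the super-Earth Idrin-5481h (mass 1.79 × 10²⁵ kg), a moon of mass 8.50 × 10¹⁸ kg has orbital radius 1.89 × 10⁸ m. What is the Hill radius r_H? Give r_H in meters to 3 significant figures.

r_H ≈ a (m/3M)^(1/3)
    = (1.89 × 10⁸) × (8.50 × 10¹⁸ / (3 × 1.79 × 10²⁵))^(1/3)
    = 1.02 × 10⁶ m

1.02 × 10⁶ m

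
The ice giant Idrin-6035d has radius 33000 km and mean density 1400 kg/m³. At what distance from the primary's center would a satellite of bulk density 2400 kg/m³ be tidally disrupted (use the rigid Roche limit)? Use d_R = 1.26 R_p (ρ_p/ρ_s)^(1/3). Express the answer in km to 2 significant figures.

35000 km

d_R = 1.26 × 33000 km × (1400/2400)^(1/3)
    = 35000 km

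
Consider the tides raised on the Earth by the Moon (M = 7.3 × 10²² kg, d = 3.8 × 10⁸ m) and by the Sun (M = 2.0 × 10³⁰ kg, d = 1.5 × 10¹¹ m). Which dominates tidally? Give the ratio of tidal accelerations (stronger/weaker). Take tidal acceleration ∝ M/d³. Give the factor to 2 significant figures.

The Moon, by a factor of ≈ 2.2

Tidal stretch scales as M/d³; compute that for each body.
The Moon: (7.3 × 10²²) / (3.8 × 10⁸)³ = 1.330 × 10⁻³
The Sun: (2.0 × 10³⁰) / (1.5 × 10¹¹)³ = 5.926 × 10⁻⁴
Ratio (larger/smaller) = 2.2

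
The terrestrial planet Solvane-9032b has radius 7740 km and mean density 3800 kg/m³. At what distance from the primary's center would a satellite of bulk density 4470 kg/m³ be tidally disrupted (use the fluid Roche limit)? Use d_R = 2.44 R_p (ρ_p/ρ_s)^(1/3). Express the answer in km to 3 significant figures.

17900 km

d_R = 2.44 × 7740 km × (3800/4470)^(1/3)
    = 17900 km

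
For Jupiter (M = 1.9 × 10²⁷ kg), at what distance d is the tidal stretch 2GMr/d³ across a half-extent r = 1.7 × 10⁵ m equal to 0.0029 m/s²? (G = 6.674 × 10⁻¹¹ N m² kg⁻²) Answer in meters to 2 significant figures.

2GMr/d³ = a_tidal  ⇒  d = (2GMr / a_tidal)^(1/3)
d = (2 × 6.674×10⁻¹¹ × (1.9 × 10²⁷) × (1.7 × 10⁵) / (0.0029))^(1/3)
  = 2.5 × 10⁸ m

2.5 × 10⁸ m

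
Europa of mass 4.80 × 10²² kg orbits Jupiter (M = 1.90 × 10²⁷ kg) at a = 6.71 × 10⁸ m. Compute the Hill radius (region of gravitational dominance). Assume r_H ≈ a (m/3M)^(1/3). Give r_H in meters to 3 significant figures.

r_H ≈ a (m/3M)^(1/3)
    = (6.71 × 10⁸) × (4.80 × 10²² / (3 × 1.90 × 10²⁷))^(1/3)
    = 1.37 × 10⁷ m

1.37 × 10⁷ m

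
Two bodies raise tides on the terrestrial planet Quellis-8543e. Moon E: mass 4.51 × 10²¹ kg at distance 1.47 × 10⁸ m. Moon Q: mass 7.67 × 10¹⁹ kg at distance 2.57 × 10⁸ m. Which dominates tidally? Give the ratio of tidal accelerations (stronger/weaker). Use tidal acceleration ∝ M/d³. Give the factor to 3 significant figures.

Tidal acceleration ∝ M/d³, so compare M/d³ for each.
Moon E: (4.51 × 10²¹) / (1.47 × 10⁸)³ = 1.420 × 10⁻³
Moon Q: (7.67 × 10¹⁹) / (2.57 × 10⁸)³ = 4.519 × 10⁻⁶
Ratio (larger/smaller) = 314

Moon E, by a factor of ≈ 314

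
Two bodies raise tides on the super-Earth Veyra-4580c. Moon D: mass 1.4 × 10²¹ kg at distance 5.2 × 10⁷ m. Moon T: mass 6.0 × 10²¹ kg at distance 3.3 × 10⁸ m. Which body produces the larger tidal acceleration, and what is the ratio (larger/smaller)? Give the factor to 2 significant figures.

Moon D, by a factor of ≈ 60

Tidal acceleration ∝ M/d³, so compare M/d³ for each.
Moon D: (1.4 × 10²¹) / (5.2 × 10⁷)³ = 9.957 × 10⁻³
Moon T: (6.0 × 10²¹) / (3.3 × 10⁸)³ = 1.670 × 10⁻⁴
Ratio (larger/smaller) = 60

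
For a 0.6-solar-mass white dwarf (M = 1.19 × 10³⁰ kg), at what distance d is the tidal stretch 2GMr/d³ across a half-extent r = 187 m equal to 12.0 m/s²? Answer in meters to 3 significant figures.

1.35 × 10⁷ m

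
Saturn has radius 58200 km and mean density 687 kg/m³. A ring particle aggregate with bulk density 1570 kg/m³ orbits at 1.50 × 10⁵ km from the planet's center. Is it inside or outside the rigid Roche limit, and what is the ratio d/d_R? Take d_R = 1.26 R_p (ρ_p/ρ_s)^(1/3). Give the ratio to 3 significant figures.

outside; d/d_R ≈ 2.69

d_R = 1.26 × (58200 km) × (687/1570)^(1/3) = 55670 km
d/d_R = (1.50 × 10⁵) / (55670) = 2.69
Since d/d_R > 1, the body is outside the Roche limit.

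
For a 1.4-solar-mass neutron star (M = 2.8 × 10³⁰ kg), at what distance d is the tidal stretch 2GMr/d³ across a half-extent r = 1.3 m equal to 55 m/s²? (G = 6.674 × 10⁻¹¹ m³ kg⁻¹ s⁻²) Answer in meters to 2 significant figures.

2.1 × 10⁶ m

2GMr/d³ = a_tidal  ⇒  d = (2GMr / a_tidal)^(1/3)
d = (2 × 6.674×10⁻¹¹ × (2.8 × 10³⁰) × (1.3) / (55))^(1/3)
  = 2.1 × 10⁶ m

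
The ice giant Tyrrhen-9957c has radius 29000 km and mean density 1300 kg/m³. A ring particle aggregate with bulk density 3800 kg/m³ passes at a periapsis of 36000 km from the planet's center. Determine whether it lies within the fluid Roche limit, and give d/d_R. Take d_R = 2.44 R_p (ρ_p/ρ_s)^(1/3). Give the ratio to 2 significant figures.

inside; d/d_R ≈ 0.73

d_R = 2.44 × (29000 km) × (1300/3800)^(1/3) = 49490 km
d/d_R = (36000) / (49490) = 0.73
Since d/d_R < 1, the body is inside the Roche limit.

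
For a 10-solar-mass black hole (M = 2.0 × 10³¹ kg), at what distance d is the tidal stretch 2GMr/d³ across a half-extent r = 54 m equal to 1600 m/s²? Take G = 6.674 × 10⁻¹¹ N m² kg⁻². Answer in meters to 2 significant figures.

4.5 × 10⁶ m

2GMr/d³ = a_tidal  ⇒  d = (2GMr / a_tidal)^(1/3)
d = (2 × 6.674×10⁻¹¹ × (2.0 × 10³¹) × (54) / (1600))^(1/3)
  = 4.5 × 10⁶ m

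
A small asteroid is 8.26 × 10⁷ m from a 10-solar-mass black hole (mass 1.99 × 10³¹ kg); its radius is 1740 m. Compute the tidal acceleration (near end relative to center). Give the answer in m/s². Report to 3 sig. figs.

8.20 m/s²

a_tidal = 2GMr/d³
        = 2 × (6.674 × 10⁻¹¹) × (1.99 × 10³¹) × (1740) / (8.26 × 10⁷)³
        = 8.20 m/s²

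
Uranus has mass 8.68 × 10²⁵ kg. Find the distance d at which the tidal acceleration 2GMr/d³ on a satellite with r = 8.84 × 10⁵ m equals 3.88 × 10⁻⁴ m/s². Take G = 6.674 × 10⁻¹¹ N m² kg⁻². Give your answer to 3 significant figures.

2.98 × 10⁸ m

2GMr/d³ = a_tidal  ⇒  d = (2GMr / a_tidal)^(1/3)
d = (2 × 6.674×10⁻¹¹ × (8.68 × 10²⁵) × (8.84 × 10⁵) / (3.88 × 10⁻⁴))^(1/3)
  = 2.98 × 10⁸ m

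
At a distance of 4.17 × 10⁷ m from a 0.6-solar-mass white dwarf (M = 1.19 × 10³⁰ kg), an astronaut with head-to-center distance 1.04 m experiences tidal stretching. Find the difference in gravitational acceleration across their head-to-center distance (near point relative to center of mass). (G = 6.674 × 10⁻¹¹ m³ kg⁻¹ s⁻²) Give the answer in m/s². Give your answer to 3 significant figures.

a_tidal = 2GMr/d³
        = 2 × (6.674 × 10⁻¹¹) × (1.19 × 10³⁰) × (1.04) / (4.17 × 10⁷)³
        = 2.28 × 10⁻³ m/s²

2.28 × 10⁻³ m/s²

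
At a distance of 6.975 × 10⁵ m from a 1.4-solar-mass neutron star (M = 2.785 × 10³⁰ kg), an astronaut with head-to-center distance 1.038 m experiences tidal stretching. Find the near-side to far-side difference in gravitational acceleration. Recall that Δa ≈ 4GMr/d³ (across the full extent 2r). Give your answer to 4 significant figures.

Δa = 4GMr/d³
   = 4 × (6.674 × 10⁻¹¹) × (2.785 × 10³⁰) × (1.038) / (6.975 × 10⁵)³
   = 2.274 × 10³ m/s²

2.274 × 10³ m/s²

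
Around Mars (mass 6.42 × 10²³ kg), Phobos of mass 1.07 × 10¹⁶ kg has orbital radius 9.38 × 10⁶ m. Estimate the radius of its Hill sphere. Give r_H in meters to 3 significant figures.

r_H ≈ a (m/3M)^(1/3)
    = (9.38 × 10⁶) × (1.07 × 10¹⁶ / (3 × 6.42 × 10²³))^(1/3)
    = 1.66 × 10⁴ m

1.66 × 10⁴ m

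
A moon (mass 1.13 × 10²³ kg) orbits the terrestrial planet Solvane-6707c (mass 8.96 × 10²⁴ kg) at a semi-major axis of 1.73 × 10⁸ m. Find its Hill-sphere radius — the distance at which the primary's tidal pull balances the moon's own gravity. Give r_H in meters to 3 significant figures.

r_H ≈ a (m/3M)^(1/3)
    = (1.73 × 10⁸) × (1.13 × 10²³ / (3 × 8.96 × 10²⁴))^(1/3)
    = 2.79 × 10⁷ m

2.79 × 10⁷ m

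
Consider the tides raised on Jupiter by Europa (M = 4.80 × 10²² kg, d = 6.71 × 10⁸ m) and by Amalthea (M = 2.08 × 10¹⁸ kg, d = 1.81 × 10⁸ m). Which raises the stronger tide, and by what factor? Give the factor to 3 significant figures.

Europa, by a factor of ≈ 453

Tidal stretch scales as M/d³; compute that for each body.
Europa: (4.80 × 10²²) / (6.71 × 10⁸)³ = 1.589 × 10⁻⁴
Amalthea: (2.08 × 10¹⁸) / (1.81 × 10⁸)³ = 3.508 × 10⁻⁷
Ratio (larger/smaller) = 453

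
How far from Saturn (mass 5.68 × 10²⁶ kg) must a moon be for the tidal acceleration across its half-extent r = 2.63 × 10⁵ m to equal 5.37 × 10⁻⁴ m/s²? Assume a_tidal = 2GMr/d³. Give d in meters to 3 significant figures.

2GMr/d³ = a_tidal  ⇒  d = (2GMr / a_tidal)^(1/3)
d = (2 × 6.674×10⁻¹¹ × (5.68 × 10²⁶) × (2.63 × 10⁵) / (5.37 × 10⁻⁴))^(1/3)
  = 3.34 × 10⁸ m

3.34 × 10⁸ m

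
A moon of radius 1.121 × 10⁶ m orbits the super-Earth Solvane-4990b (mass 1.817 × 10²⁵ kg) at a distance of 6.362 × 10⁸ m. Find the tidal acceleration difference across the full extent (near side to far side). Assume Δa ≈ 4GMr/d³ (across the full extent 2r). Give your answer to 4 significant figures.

2.112 × 10⁻⁵ m/s²

Δg = 4GMr/d³
   = 4 × (6.674 × 10⁻¹¹) × (1.817 × 10²⁵) × (1.121 × 10⁶) / (6.362 × 10⁸)³
   = 2.112 × 10⁻⁵ m/s²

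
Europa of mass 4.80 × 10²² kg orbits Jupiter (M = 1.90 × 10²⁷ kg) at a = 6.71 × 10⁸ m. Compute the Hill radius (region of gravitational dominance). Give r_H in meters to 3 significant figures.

r_H ≈ a (m/3M)^(1/3)
    = (6.71 × 10⁸) × (4.80 × 10²² / (3 × 1.90 × 10²⁷))^(1/3)
    = 1.37 × 10⁷ m

1.37 × 10⁷ m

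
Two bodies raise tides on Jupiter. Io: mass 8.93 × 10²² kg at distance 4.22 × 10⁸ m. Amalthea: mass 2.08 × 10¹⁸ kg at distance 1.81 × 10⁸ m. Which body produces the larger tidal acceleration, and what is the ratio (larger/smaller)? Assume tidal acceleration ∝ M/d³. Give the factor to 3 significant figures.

Tidal stretch scales as M/d³; compute that for each body.
Io: (8.93 × 10²²) / (4.22 × 10⁸)³ = 1.188 × 10⁻³
Amalthea: (2.08 × 10¹⁸) / (1.81 × 10⁸)³ = 3.508 × 10⁻⁷
Ratio (larger/smaller) = 3390

Io, by a factor of ≈ 3390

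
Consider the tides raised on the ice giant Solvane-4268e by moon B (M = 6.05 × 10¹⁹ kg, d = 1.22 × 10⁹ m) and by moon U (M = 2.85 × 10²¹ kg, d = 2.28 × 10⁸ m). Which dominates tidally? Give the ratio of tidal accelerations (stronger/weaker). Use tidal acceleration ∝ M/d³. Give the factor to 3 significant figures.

Tidal stretch scales as M/d³; compute that for each body.
Moon B: (6.05 × 10¹⁹) / (1.22 × 10⁹)³ = 3.332 × 10⁻⁸
Moon U: (2.85 × 10²¹) / (2.28 × 10⁸)³ = 2.405 × 10⁻⁴
Ratio (larger/smaller) = 7220

Moon U, by a factor of ≈ 7220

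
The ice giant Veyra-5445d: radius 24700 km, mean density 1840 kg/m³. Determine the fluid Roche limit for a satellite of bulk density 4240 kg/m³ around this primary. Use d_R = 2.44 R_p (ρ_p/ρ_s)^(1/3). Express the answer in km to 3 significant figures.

d_R = 2.44 × 24700 km × (1840/4240)^(1/3)
    = 45600 km

45600 km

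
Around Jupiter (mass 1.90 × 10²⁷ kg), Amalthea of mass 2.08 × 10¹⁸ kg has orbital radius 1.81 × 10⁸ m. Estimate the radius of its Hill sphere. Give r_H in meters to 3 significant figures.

r_H ≈ a (m/3M)^(1/3)
    = (1.81 × 10⁸) × (2.08 × 10¹⁸ / (3 × 1.90 × 10²⁷))^(1/3)
    = 1.29 × 10⁵ m

1.29 × 10⁵ m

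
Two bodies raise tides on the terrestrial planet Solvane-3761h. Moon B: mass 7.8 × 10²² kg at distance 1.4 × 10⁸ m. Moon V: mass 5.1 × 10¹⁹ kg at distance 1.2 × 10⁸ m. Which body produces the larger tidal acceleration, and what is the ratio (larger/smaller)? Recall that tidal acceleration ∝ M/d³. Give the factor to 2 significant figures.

Moon B, by a factor of ≈ 960

Tidal acceleration ∝ M/d³, so compare M/d³ for each.
Moon B: (7.8 × 10²²) / (1.4 × 10⁸)³ = 2.843 × 10⁻²
Moon V: (5.1 × 10¹⁹) / (1.2 × 10⁸)³ = 2.951 × 10⁻⁵
Ratio (larger/smaller) = 960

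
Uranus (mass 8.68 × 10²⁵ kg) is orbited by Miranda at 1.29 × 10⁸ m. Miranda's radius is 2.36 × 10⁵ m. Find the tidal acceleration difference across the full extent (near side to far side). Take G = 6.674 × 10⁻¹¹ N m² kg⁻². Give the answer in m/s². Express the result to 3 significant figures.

Δa = 4GMr/d³
   = 4 × (6.674 × 10⁻¹¹) × (8.68 × 10²⁵) × (2.36 × 10⁵) / (1.29 × 10⁸)³
   = 2.55 × 10⁻³ m/s²

2.55 × 10⁻³ m/s²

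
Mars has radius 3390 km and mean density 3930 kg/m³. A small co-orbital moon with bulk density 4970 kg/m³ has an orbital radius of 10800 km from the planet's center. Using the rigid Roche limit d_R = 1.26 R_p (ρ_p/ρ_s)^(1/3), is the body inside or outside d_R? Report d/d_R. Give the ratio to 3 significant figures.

d_R = 1.26 × (3390 km) × (3930/4970)^(1/3) = 3950 km
d/d_R = (10800) / (3950) = 2.73
Since d/d_R > 1, the body is outside the Roche limit.

outside; d/d_R ≈ 2.73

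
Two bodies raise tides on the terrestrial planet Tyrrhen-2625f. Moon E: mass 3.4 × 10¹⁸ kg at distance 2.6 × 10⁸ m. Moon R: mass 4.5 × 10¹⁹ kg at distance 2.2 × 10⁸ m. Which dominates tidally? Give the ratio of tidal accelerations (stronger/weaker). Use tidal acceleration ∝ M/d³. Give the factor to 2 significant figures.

Moon R, by a factor of ≈ 22

Compare M/d³ for the two perturbers:
Moon E: (3.4 × 10¹⁸) / (2.6 × 10⁸)³ = 1.934 × 10⁻⁷
Moon R: (4.5 × 10¹⁹) / (2.2 × 10⁸)³ = 4.226 × 10⁻⁶
Ratio (larger/smaller) = 22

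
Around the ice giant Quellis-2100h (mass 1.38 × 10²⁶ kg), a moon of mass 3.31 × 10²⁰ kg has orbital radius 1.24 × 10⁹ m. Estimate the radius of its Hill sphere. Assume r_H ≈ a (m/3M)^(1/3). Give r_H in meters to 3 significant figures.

r_H ≈ a (m/3M)^(1/3)
    = (1.24 × 10⁹) × (3.31 × 10²⁰ / (3 × 1.38 × 10²⁶))^(1/3)
    = 1.15 × 10⁷ m

1.15 × 10⁷ m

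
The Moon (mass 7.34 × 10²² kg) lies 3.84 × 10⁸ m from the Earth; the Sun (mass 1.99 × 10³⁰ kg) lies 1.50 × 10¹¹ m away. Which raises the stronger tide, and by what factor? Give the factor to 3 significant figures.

The Moon, by a factor of ≈ 2.20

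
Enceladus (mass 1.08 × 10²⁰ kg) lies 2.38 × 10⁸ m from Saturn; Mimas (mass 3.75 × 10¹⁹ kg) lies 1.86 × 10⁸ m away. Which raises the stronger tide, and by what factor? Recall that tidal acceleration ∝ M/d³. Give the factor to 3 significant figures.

Tidal stretch scales as M/d³; compute that for each body.
Enceladus: (1.08 × 10²⁰) / (2.38 × 10⁸)³ = 8.011 × 10⁻⁶
Mimas: (3.75 × 10¹⁹) / (1.86 × 10⁸)³ = 5.828 × 10⁻⁶
Ratio (larger/smaller) = 1.37

Enceladus, by a factor of ≈ 1.37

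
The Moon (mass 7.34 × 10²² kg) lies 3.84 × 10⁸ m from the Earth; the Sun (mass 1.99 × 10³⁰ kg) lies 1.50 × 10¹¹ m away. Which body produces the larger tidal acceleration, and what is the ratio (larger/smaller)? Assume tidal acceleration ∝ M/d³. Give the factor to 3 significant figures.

Tidal stretch scales as M/d³; compute that for each body.
The Moon: (7.34 × 10²²) / (3.84 × 10⁸)³ = 1.296 × 10⁻³
The Sun: (1.99 × 10³⁰) / (1.50 × 10¹¹)³ = 5.896 × 10⁻⁴
Ratio (larger/smaller) = 2.20

The Moon, by a factor of ≈ 2.20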